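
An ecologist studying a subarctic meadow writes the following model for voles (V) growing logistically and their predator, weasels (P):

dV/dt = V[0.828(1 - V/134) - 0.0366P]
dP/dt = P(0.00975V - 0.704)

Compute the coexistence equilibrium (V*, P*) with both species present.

V* ≈ 72.2, P* ≈ 10.4

From dP/dt = 0 with P > 0: 0.00975V* = 0.704, so V* = 72.2.
Substitute into dV/dt = 0: 0.828(1 - 72.2/134) = 0.0366P*.
The bracket is 0.461, giving P* = 0.382/0.0366 = 10.4.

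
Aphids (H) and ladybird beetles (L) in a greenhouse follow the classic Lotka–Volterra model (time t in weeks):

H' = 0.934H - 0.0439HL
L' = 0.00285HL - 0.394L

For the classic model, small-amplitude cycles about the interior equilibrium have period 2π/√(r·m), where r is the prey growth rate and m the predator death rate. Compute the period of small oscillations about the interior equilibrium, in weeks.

Here r = 0.934 and m = 0.394, so r·m = 0.368.
ω = √0.368 = 0.607 per week, hence T = 2π/ω ≈ 10.4 weeks.

T ≈ 10.4 weeks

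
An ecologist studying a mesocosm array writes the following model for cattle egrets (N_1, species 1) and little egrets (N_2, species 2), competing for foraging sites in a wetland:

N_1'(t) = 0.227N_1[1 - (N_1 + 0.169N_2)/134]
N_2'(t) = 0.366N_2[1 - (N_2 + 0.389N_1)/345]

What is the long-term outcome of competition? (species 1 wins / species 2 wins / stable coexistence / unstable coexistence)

stable coexistence

Compare the nullcline intercepts: K1/α12 = 134/0.169 = 793 > K2 = 345; K2/α21 = 345/0.389 = 887 > K1 = 134.
Since both inequalities hold, each species can invade when rare, so the interior equilibrium is stable.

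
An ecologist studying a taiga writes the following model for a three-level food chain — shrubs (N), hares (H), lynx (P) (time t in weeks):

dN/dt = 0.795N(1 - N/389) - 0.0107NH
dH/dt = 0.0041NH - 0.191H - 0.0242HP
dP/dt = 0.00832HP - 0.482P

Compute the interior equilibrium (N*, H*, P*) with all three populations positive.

N* ≈ 85.7, H* ≈ 57.9, P* ≈ 6.62

From dP/dt = 0: 0.00832H* = 0.482, so H* = 57.9.
From dN/dt = 0: 0.795(1 - N*/389) = 0.0107·57.9, giving N* = 389·(1 - 0.78) = 85.7.
From dH/dt = 0: 0.0041·85.7 - 0.191 = 0.0242P*, so P* = 0.16/0.0242 = 6.62.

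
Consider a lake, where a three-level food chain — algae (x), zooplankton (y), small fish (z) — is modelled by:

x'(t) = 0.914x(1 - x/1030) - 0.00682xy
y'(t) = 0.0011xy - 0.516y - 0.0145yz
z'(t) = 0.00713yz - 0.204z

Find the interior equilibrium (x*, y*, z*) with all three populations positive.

From dz/dt = 0: 0.00713y* = 0.204, so y* = 28.6.
From dx/dt = 0: 0.914(1 - x*/1030) = 0.00682·28.6, giving x* = 1030·(1 - 0.213) = 810.
From dy/dt = 0: 0.0011·810 - 0.516 = 0.0145z*, so z* = 0.375/0.0145 = 25.9.

x* ≈ 810, y* ≈ 28.6, z* ≈ 25.9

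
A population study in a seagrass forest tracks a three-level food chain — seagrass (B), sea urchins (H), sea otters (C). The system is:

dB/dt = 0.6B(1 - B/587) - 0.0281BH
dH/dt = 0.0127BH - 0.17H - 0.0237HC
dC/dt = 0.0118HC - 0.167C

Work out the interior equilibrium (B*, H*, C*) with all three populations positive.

From dC/dt = 0: 0.0118H* = 0.167, so H* = 14.2.
From dB/dt = 0: 0.6(1 - B*/587) = 0.0281·14.2, giving B* = 587·(1 - 0.663) = 198.
From dH/dt = 0: 0.0127·198 - 0.17 = 0.0237C*, so C* = 2.34/0.0237 = 98.9.

B* ≈ 198, H* ≈ 14.2, C* ≈ 98.9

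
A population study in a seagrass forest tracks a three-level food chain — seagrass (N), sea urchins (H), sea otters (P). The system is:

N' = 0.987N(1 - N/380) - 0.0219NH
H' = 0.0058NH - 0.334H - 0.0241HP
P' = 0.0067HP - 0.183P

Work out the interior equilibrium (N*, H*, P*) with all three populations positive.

N* ≈ 150, H* ≈ 27.3, P* ≈ 22.2

From dP/dt = 0: 0.0067H* = 0.183, so H* = 27.3.
From dN/dt = 0: 0.987(1 - N*/380) = 0.0219·27.3, giving N* = 380·(1 - 0.606) = 150.
From dH/dt = 0: 0.0058·150 - 0.334 = 0.0241P*, so P* = 0.534/0.0241 = 22.2.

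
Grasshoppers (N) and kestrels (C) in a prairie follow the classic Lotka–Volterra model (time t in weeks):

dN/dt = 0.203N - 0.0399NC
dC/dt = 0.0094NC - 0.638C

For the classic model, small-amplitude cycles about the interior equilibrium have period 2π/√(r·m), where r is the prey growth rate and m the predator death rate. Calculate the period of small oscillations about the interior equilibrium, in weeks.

T ≈ 17.5 weeks

Here r = 0.203 and m = 0.638, so r·m = 0.13.
ω = √0.13 = 0.36 per week, hence T = 2π/ω ≈ 17.5 weeks.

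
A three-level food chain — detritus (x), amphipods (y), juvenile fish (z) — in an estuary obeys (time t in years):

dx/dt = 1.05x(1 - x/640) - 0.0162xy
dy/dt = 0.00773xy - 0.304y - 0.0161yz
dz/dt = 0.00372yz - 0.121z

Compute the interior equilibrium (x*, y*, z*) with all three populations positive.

x* ≈ 319, y* ≈ 32.5, z* ≈ 134

From dz/dt = 0: 0.00372y* = 0.121, so y* = 32.5.
From dx/dt = 0: 1.05(1 - x*/640) = 0.0162·32.5, giving x* = 640·(1 - 0.502) = 319.
From dy/dt = 0: 0.00773·319 - 0.304 = 0.0161z*, so z* = 2.16/0.0161 = 134.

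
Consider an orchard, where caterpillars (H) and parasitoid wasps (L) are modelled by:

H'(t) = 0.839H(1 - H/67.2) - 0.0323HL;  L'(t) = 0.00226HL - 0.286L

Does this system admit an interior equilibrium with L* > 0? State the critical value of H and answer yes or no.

The predator equation gives dL/dt > 0 only when H > 0.286/0.00226 = 127.
Without the predator, H → K = 67.2. Since 67.2 < 127, the predator cannot invade.

Threshold H = 127; K < 127, so no, the predator goes extinct.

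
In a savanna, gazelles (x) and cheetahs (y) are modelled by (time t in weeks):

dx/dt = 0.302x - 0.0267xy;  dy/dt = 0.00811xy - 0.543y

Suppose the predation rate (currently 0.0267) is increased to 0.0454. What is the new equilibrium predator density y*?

y* ≈ 6.65

At the interior fixed point, setting dx/dt = 0 with x > 0 fixes y* = (prey growth rate)/(xy coefficient) — independent of the other coefficients.
With the change, y* = 0.302/0.0454 = 6.65; it falls from 11.3.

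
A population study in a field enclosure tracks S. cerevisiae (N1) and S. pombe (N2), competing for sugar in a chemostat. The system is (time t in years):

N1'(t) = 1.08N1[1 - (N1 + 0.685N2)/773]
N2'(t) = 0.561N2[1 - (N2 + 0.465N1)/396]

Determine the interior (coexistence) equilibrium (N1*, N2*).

Setting both brackets to zero gives the nullclines N1 + 0.685N2 = 773 and 0.465N1 + N2 = 396.
Substituting N2 = 396 - 0.465N1 into the first: N1(1 - 0.685·0.465) = 773 - 0.685·396.
So N1* = 502/0.681 = 736, and then N2* = 396 - 0.465·736 = 53.6.

N1* ≈ 736, N2* ≈ 53.6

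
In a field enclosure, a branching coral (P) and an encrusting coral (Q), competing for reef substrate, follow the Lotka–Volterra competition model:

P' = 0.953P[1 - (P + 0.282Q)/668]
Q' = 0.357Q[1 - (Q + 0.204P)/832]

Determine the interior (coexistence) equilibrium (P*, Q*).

Setting both brackets to zero gives the nullclines P + 0.282Q = 668 and 0.204P + Q = 832.
Substituting Q = 832 - 0.204P into the first: P(1 - 0.282·0.204) = 668 - 0.282·832.
So P* = 433/0.942 = 460, and then Q* = 832 - 0.204·460 = 738.

P* ≈ 460, Q* ≈ 738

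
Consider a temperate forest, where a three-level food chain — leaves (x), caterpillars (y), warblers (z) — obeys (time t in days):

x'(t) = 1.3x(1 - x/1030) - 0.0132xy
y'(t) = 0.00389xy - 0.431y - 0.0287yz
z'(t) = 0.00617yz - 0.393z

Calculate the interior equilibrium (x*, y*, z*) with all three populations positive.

From dz/dt = 0: 0.00617y* = 0.393, so y* = 63.7.
From dx/dt = 0: 1.3(1 - x*/1030) = 0.0132·63.7, giving x* = 1030·(1 - 0.647) = 364.
From dy/dt = 0: 0.00389·364 - 0.431 = 0.0287z*, so z* = 0.984/0.0287 = 34.3.

x* ≈ 364, y* ≈ 63.7, z* ≈ 34.3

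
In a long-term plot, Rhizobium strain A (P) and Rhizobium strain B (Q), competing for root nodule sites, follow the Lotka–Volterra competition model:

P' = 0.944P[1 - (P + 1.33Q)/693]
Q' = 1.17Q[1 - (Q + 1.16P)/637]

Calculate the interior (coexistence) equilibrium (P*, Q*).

P* ≈ 284, Q* ≈ 307

Setting both brackets to zero gives the nullclines P + 1.33Q = 693 and 1.16P + Q = 637.
Substituting Q = 637 - 1.16P into the first: P(1 - 1.33·1.16) = 693 - 1.33·637.
So P* = -154/-0.543 = 284, and then Q* = 637 - 1.16·284 = 307.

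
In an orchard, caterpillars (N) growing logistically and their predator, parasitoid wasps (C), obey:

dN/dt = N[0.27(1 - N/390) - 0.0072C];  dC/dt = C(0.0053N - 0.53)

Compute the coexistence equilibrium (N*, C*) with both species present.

From dC/dt = 0 with C > 0: 0.0053N* = 0.53, so N* = 100.
Substitute into dN/dt = 0: 0.27(1 - 100/390) = 0.0072C*.
The bracket is 0.744, giving C* = 0.201/0.0072 = 27.9.

N* ≈ 100, C* ≈ 27.9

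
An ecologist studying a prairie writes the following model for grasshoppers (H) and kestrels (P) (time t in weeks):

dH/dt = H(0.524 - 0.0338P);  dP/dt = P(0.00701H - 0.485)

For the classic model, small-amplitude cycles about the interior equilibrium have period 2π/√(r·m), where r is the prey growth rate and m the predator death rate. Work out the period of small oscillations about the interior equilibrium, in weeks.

T ≈ 12.5 weeks

Here r = 0.524 and m = 0.485, so r·m = 0.254.
ω = √0.254 = 0.504 per week, hence T = 2π/ω ≈ 12.5 weeks.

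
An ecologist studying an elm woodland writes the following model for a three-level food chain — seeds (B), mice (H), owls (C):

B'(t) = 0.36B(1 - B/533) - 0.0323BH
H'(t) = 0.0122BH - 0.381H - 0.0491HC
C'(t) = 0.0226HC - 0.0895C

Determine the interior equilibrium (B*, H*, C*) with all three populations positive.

B* ≈ 344, H* ≈ 3.96, C* ≈ 77.6

From dC/dt = 0: 0.0226H* = 0.0895, so H* = 3.96.
From dB/dt = 0: 0.36(1 - B*/533) = 0.0323·3.96, giving B* = 533·(1 - 0.355) = 344.
From dH/dt = 0: 0.0122·344 - 0.381 = 0.0491C*, so C* = 3.81/0.0491 = 77.6.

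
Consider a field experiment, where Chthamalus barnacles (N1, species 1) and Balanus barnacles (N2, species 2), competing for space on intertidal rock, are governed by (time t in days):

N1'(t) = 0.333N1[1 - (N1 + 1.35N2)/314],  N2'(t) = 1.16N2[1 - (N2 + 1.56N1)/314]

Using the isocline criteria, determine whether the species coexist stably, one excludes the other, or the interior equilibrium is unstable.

Compare the nullcline intercepts: K1/α12 = 314/1.35 = 233 < K2 = 314; K2/α21 = 314/1.56 = 201 < K1 = 314.
Since both are reversed, neither can invade when rare; the interior point is a saddle.

unstable coexistence (outcome depends on initial conditions)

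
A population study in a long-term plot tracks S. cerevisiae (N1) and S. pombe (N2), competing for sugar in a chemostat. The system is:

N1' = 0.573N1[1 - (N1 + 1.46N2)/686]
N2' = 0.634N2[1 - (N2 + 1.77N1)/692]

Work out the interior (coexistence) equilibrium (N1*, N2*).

N1* ≈ 205, N2* ≈ 330

Setting both brackets to zero gives the nullclines N1 + 1.46N2 = 686 and 1.77N1 + N2 = 692.
Substituting N2 = 692 - 1.77N1 into the first: N1(1 - 1.46·1.77) = 686 - 1.46·692.
So N1* = -324/-1.58 = 205, and then N2* = 692 - 1.77·205 = 330.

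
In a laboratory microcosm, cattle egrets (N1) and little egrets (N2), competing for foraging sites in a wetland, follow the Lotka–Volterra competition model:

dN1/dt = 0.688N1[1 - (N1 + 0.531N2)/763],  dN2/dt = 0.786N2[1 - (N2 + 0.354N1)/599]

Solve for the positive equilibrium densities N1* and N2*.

N1* ≈ 548, N2* ≈ 405

Setting both brackets to zero gives the nullclines N1 + 0.531N2 = 763 and 0.354N1 + N2 = 599.
Substituting N2 = 599 - 0.354N1 into the first: N1(1 - 0.531·0.354) = 763 - 0.531·599.
So N1* = 445/0.812 = 548, and then N2* = 599 - 0.354·548 = 405.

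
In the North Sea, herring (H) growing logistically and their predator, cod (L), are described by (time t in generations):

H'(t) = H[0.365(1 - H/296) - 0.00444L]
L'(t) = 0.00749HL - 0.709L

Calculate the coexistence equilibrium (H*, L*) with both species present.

H* ≈ 94.7, L* ≈ 55.9

From dL/dt = 0 with L > 0: 0.00749H* = 0.709, so H* = 94.7.
Substitute into dH/dt = 0: 0.365(1 - 94.7/296) = 0.00444L*.
The bracket is 0.68, giving L* = 0.248/0.00444 = 55.9.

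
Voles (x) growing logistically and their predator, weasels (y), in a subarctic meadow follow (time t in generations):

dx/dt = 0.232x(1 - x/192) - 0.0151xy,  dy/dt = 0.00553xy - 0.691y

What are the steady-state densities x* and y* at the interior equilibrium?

From dy/dt = 0 with y > 0: 0.00553x* = 0.691, so x* = 125.
Substitute into dx/dt = 0: 0.232(1 - 125/192) = 0.0151y*.
The bracket is 0.349, giving y* = 0.081/0.0151 = 5.37.

x* ≈ 125, y* ≈ 5.37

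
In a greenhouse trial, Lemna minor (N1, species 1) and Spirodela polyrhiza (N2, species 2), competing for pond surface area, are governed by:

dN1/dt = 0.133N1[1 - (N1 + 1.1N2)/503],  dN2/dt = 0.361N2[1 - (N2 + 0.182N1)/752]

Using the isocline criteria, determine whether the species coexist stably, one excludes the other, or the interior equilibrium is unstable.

Compare the nullcline intercepts: K1/α12 = 503/1.1 = 457 < K2 = 752; K2/α21 = 752/0.182 = 4130 > K1 = 503.
Since the inequalities point opposite ways, species 2 can invade but species 1 cannot.

species 2 excludes species 1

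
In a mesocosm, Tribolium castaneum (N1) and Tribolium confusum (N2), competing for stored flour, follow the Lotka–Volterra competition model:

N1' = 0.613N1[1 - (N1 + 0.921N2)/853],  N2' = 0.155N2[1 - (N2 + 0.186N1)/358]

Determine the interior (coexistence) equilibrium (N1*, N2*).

N1* ≈ 631, N2* ≈ 241

Setting both brackets to zero gives the nullclines N1 + 0.921N2 = 853 and 0.186N1 + N2 = 358.
Substituting N2 = 358 - 0.186N1 into the first: N1(1 - 0.921·0.186) = 853 - 0.921·358.
So N1* = 523/0.829 = 631, and then N2* = 358 - 0.186·631 = 241.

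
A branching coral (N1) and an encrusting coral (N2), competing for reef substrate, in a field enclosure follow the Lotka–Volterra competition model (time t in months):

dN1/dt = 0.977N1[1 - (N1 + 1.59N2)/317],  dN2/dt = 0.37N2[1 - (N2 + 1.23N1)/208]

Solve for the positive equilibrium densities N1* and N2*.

N1* ≈ 14.4, N2* ≈ 190

Setting both brackets to zero gives the nullclines N1 + 1.59N2 = 317 and 1.23N1 + N2 = 208.
Substituting N2 = 208 - 1.23N1 into the first: N1(1 - 1.59·1.23) = 317 - 1.59·208.
So N1* = -13.7/-0.956 = 14.4, and then N2* = 208 - 1.23·14.4 = 190.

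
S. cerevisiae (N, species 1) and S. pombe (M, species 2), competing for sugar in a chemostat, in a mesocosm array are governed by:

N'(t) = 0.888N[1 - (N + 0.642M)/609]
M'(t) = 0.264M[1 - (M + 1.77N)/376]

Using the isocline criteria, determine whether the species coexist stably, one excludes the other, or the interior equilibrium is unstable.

Compare the nullcline intercepts: K1/α12 = 609/0.642 = 949 > K2 = 376; K2/α21 = 376/1.77 = 212 < K1 = 609.
Since the inequalities point opposite ways, species 1 can invade but species 2 cannot.

species 1 excludes species 2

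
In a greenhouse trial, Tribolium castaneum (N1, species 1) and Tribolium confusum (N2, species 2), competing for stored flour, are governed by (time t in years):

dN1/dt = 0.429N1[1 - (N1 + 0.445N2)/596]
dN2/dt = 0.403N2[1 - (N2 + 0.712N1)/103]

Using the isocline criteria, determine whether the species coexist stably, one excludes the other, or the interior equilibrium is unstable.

species 1 excludes species 2

Compare the nullcline intercepts: K1/α12 = 596/0.445 = 1340 > K2 = 103; K2/α21 = 103/0.712 = 145 < K1 = 596.
Since the inequalities point opposite ways, species 1 can invade but species 2 cannot.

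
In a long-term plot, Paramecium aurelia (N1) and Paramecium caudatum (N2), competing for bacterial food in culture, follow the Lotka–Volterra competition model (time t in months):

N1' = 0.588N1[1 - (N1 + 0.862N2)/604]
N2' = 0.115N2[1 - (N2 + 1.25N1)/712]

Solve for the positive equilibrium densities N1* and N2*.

Setting both brackets to zero gives the nullclines N1 + 0.862N2 = 604 and 1.25N1 + N2 = 712.
Substituting N2 = 712 - 1.25N1 into the first: N1(1 - 0.862·1.25) = 604 - 0.862·712.
So N1* = -9.74/-0.0775 = 126, and then N2* = 712 - 1.25·126 = 555.

N1* ≈ 126, N2* ≈ 555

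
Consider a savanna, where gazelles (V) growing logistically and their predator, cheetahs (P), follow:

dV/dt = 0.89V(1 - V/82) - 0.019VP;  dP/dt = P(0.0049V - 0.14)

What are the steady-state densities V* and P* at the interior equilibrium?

V* ≈ 28.6, P* ≈ 30.5

From dP/dt = 0 with P > 0: 0.0049V* = 0.14, so V* = 28.6.
Substitute into dV/dt = 0: 0.89(1 - 28.6/82) = 0.019P*.
The bracket is 0.652, giving P* = 0.58/0.019 = 30.5.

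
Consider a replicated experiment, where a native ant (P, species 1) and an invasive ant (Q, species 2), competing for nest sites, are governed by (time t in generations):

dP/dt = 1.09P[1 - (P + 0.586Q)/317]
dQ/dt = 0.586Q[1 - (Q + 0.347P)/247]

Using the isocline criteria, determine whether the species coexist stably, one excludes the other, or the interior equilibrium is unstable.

stable coexistence

Compare the nullcline intercepts: K1/α12 = 317/0.586 = 541 > K2 = 247; K2/α21 = 247/0.347 = 712 > K1 = 317.
Since both inequalities hold, each species can invade when rare, so the interior equilibrium is stable.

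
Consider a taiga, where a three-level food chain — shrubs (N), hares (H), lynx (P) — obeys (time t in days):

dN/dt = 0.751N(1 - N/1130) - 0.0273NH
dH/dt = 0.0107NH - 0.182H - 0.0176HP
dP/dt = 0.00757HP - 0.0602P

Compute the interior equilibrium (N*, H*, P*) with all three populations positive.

N* ≈ 803, H* ≈ 7.95, P* ≈ 478

From dP/dt = 0: 0.00757H* = 0.0602, so H* = 7.95.
From dN/dt = 0: 0.751(1 - N*/1130) = 0.0273·7.95, giving N* = 1130·(1 - 0.289) = 803.
From dH/dt = 0: 0.0107·803 - 0.182 = 0.0176P*, so P* = 8.41/0.0176 = 478.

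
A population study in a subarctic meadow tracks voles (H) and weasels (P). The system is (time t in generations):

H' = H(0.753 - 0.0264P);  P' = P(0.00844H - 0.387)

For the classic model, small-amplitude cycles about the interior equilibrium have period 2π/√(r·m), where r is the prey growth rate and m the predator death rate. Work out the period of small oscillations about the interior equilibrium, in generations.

T ≈ 11.6 generations

Here r = 0.753 and m = 0.387, so r·m = 0.291.
ω = √0.291 = 0.54 per generation, hence T = 2π/ω ≈ 11.6 generations.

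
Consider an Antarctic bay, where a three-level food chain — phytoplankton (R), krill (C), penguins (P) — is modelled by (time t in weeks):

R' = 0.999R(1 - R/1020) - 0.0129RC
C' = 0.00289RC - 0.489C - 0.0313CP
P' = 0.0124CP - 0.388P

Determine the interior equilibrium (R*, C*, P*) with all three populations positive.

R* ≈ 608, C* ≈ 31.3, P* ≈ 40.5

From dP/dt = 0: 0.0124C* = 0.388, so C* = 31.3.
From dR/dt = 0: 0.999(1 - R*/1020) = 0.0129·31.3, giving R* = 1020·(1 - 0.404) = 608.
From dC/dt = 0: 0.00289·608 - 0.489 = 0.0313P*, so P* = 1.27/0.0313 = 40.5.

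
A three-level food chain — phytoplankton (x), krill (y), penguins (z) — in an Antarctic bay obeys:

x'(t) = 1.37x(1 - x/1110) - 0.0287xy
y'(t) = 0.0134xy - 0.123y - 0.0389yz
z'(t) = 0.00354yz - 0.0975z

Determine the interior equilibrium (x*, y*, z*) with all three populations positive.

x* ≈ 470, y* ≈ 27.5, z* ≈ 159

From dz/dt = 0: 0.00354y* = 0.0975, so y* = 27.5.
From dx/dt = 0: 1.37(1 - x*/1110) = 0.0287·27.5, giving x* = 1110·(1 - 0.577) = 470.
From dy/dt = 0: 0.0134·470 - 0.123 = 0.0389z*, so z* = 6.17/0.0389 = 159.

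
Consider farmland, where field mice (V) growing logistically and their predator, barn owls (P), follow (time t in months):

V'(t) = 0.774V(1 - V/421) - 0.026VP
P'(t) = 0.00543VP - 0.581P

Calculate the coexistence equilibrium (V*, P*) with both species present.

From dP/dt = 0 with P > 0: 0.00543V* = 0.581, so V* = 107.
Substitute into dV/dt = 0: 0.774(1 - 107/421) = 0.026P*.
The bracket is 0.746, giving P* = 0.577/0.026 = 22.2.

V* ≈ 107, P* ≈ 22.2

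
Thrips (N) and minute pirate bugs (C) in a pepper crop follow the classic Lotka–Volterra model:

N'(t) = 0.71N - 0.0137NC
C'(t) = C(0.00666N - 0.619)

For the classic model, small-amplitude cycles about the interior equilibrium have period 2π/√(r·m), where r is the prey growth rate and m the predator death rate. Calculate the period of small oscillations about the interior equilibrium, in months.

Here r = 0.71 and m = 0.619, so r·m = 0.439.
ω = √0.439 = 0.663 per month, hence T = 2π/ω ≈ 9.48 months.

T ≈ 9.48 months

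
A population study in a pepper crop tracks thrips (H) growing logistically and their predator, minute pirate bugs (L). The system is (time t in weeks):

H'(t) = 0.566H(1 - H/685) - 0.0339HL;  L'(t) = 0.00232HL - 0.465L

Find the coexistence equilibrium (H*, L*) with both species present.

H* ≈ 200, L* ≈ 11.8

From dL/dt = 0 with L > 0: 0.00232H* = 0.465, so H* = 200.
Substitute into dH/dt = 0: 0.566(1 - 200/685) = 0.0339L*.
The bracket is 0.707, giving L* = 0.4/0.0339 = 11.8.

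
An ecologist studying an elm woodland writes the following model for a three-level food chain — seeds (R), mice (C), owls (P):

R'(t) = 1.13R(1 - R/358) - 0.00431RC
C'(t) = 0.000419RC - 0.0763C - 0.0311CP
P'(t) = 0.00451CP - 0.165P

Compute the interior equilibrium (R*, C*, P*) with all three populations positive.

R* ≈ 308, C* ≈ 36.6, P* ≈ 1.7

From dP/dt = 0: 0.00451C* = 0.165, so C* = 36.6.
From dR/dt = 0: 1.13(1 - R*/358) = 0.00431·36.6, giving R* = 358·(1 - 0.14) = 308.
From dC/dt = 0: 0.000419·308 - 0.0763 = 0.0311P*, so P* = 0.0528/0.0311 = 1.7.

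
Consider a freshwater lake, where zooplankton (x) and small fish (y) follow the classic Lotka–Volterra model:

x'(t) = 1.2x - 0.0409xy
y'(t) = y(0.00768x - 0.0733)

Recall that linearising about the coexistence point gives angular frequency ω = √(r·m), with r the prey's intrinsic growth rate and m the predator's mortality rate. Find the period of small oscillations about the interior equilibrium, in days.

T ≈ 21.2 days

Here r = 1.2 and m = 0.0733, so r·m = 0.088.
ω = √0.088 = 0.297 per day, hence T = 2π/ω ≈ 21.2 days.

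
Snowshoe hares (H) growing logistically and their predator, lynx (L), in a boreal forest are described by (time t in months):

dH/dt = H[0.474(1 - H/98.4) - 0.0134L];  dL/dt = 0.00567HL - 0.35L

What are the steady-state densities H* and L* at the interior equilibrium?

H* ≈ 61.7, L* ≈ 13.2

From dL/dt = 0 with L > 0: 0.00567H* = 0.35, so H* = 61.7.
Substitute into dH/dt = 0: 0.474(1 - 61.7/98.4) = 0.0134L*.
The bracket is 0.373, giving L* = 0.177/0.0134 = 13.2.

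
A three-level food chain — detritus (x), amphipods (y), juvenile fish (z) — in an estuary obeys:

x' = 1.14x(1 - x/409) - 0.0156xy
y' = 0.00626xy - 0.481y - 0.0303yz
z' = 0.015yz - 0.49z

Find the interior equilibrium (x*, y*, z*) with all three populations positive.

x* ≈ 226, y* ≈ 32.7, z* ≈ 30.9

From dz/dt = 0: 0.015y* = 0.49, so y* = 32.7.
From dx/dt = 0: 1.14(1 - x*/409) = 0.0156·32.7, giving x* = 409·(1 - 0.447) = 226.
From dy/dt = 0: 0.00626·226 - 0.481 = 0.0303z*, so z* = 0.935/0.0303 = 30.9.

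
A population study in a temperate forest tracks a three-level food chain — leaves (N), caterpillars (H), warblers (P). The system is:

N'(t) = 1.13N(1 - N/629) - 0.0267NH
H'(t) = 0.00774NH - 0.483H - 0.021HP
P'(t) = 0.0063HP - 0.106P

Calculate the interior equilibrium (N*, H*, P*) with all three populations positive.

From dP/dt = 0: 0.0063H* = 0.106, so H* = 16.8.
From dN/dt = 0: 1.13(1 - N*/629) = 0.0267·16.8, giving N* = 629·(1 - 0.398) = 379.
From dH/dt = 0: 0.00774·379 - 0.483 = 0.021P*, so P* = 2.45/0.021 = 117.

N* ≈ 379, H* ≈ 16.8, P* ≈ 117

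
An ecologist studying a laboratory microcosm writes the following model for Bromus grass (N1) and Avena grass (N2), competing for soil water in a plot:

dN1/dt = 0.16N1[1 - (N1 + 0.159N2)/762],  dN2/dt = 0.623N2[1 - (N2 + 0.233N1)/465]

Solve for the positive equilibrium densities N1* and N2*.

N1* ≈ 715, N2* ≈ 299

Setting both brackets to zero gives the nullclines N1 + 0.159N2 = 762 and 0.233N1 + N2 = 465.
Substituting N2 = 465 - 0.233N1 into the first: N1(1 - 0.159·0.233) = 762 - 0.159·465.
So N1* = 688/0.963 = 715, and then N2* = 465 - 0.233·715 = 299.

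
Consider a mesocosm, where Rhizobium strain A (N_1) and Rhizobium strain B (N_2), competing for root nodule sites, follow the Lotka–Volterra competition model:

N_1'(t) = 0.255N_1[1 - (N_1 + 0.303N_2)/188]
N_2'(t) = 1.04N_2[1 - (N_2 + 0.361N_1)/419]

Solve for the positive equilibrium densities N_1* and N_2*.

N_1* ≈ 68.5, N_2* ≈ 394

Setting both brackets to zero gives the nullclines N_1 + 0.303N_2 = 188 and 0.361N_1 + N_2 = 419.
Substituting N_2 = 419 - 0.361N_1 into the first: N_1(1 - 0.303·0.361) = 188 - 0.303·419.
So N_1* = 61/0.891 = 68.5, and then N_2* = 419 - 0.361·68.5 = 394.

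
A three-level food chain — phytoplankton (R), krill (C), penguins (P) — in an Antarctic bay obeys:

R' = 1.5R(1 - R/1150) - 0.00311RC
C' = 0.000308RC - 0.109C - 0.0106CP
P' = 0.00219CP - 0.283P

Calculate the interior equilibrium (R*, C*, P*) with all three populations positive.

R* ≈ 842, C* ≈ 129, P* ≈ 14.2

From dP/dt = 0: 0.00219C* = 0.283, so C* = 129.
From dR/dt = 0: 1.5(1 - R*/1150) = 0.00311·129, giving R* = 1150·(1 - 0.268) = 842.
From dC/dt = 0: 0.000308·842 - 0.109 = 0.0106P*, so P* = 0.15/0.0106 = 14.2.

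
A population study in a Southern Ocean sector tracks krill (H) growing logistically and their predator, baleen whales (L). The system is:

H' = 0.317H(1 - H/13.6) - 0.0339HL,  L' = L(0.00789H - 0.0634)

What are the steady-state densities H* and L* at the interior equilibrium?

H* ≈ 8.04, L* ≈ 3.83

From dL/dt = 0 with L > 0: 0.00789H* = 0.0634, so H* = 8.04.
Substitute into dH/dt = 0: 0.317(1 - 8.04/13.6) = 0.0339L*.
The bracket is 0.409, giving L* = 0.13/0.0339 = 3.83.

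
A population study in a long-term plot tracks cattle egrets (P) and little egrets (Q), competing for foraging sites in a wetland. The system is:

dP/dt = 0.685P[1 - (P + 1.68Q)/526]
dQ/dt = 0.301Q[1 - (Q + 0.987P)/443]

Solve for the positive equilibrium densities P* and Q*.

Setting both brackets to zero gives the nullclines P + 1.68Q = 526 and 0.987P + Q = 443.
Substituting Q = 443 - 0.987P into the first: P(1 - 1.68·0.987) = 526 - 1.68·443.
So P* = -218/-0.658 = 332, and then Q* = 443 - 0.987·332 = 116.

P* ≈ 332, Q* ≈ 116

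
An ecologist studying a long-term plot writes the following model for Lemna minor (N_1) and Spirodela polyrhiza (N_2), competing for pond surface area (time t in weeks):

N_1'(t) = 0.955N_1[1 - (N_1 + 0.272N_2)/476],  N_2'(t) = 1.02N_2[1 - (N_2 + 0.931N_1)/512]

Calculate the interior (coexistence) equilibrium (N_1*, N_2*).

N_1* ≈ 451, N_2* ≈ 92.2

Setting both brackets to zero gives the nullclines N_1 + 0.272N_2 = 476 and 0.931N_1 + N_2 = 512.
Substituting N_2 = 512 - 0.931N_1 into the first: N_1(1 - 0.272·0.931) = 476 - 0.272·512.
So N_1* = 337/0.747 = 451, and then N_2* = 512 - 0.931·451 = 92.2.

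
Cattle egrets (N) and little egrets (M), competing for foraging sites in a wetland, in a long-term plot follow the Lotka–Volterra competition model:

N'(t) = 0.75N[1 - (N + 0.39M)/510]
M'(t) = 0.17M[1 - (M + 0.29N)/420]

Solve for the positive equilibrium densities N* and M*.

Setting both brackets to zero gives the nullclines N + 0.39M = 510 and 0.29N + M = 420.
Substituting M = 420 - 0.29N into the first: N(1 - 0.39·0.29) = 510 - 0.39·420.
So N* = 346/0.887 = 390, and then M* = 420 - 0.29·390 = 307.

N* ≈ 390, M* ≈ 307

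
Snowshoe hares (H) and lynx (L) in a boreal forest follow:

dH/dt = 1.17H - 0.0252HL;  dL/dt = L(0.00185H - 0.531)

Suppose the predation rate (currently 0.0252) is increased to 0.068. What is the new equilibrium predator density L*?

L* ≈ 17.2

At the interior fixed point, setting dH/dt = 0 with H > 0 fixes L* = (prey growth rate)/(HL coefficient) — independent of the other coefficients.
With the change, L* = 1.17/0.068 = 17.2; it falls from 46.4.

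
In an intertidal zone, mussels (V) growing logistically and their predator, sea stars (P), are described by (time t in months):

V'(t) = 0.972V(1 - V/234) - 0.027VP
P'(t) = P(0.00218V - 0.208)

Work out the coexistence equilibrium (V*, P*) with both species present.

From dP/dt = 0 with P > 0: 0.00218V* = 0.208, so V* = 95.4.
Substitute into dV/dt = 0: 0.972(1 - 95.4/234) = 0.027P*.
The bracket is 0.592, giving P* = 0.576/0.027 = 21.3.

V* ≈ 95.4, P* ≈ 21.3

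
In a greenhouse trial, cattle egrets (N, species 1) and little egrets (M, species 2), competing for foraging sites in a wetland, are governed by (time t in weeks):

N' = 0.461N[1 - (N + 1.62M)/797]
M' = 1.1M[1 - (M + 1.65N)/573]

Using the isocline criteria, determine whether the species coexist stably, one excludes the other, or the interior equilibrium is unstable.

unstable coexistence (outcome depends on initial conditions)

Compare the nullcline intercepts: K1/α12 = 797/1.62 = 492 < K2 = 573; K2/α21 = 573/1.65 = 347 < K1 = 797.
Since both are reversed, neither can invade when rare; the interior point is a saddle.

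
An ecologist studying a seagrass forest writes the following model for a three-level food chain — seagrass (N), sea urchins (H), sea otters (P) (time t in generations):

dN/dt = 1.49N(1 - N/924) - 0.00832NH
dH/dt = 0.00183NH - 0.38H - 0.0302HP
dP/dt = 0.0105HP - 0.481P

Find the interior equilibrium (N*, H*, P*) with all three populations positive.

From dP/dt = 0: 0.0105H* = 0.481, so H* = 45.8.
From dN/dt = 0: 1.49(1 - N*/924) = 0.00832·45.8, giving N* = 924·(1 - 0.256) = 688.
From dH/dt = 0: 0.00183·688 - 0.38 = 0.0302P*, so P* = 0.878/0.0302 = 29.1.

N* ≈ 688, H* ≈ 45.8, P* ≈ 29.1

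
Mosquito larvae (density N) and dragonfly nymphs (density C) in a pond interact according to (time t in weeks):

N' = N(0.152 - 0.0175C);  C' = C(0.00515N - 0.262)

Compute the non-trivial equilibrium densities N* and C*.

N* ≈ 50.9, C* ≈ 8.69

Set dC/dt = 0 with C > 0: 0.00515N - 0.262 = 0, so N* = 0.262/0.00515 = 50.9.
Set dN/dt = 0 with N > 0: 0.152 - 0.0175C = 0, so C* = 0.152/0.0175 = 8.69.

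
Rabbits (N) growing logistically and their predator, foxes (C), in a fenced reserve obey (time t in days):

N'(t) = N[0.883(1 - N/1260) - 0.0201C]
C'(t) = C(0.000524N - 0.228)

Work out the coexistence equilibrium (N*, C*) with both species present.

From dC/dt = 0 with C > 0: 0.000524N* = 0.228, so N* = 435.
Substitute into dN/dt = 0: 0.883(1 - 435/1260) = 0.0201C*.
The bracket is 0.655, giving C* = 0.578/0.0201 = 28.8.

N* ≈ 435, C* ≈ 28.8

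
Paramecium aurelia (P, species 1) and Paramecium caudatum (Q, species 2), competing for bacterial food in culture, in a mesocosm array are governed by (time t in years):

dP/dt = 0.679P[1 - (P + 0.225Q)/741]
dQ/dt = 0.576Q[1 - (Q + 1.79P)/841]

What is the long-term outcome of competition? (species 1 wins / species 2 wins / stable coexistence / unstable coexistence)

Compare the nullcline intercepts: K1/α12 = 741/0.225 = 3290 > K2 = 841; K2/α21 = 841/1.79 = 470 < K1 = 741.
Since the inequalities point opposite ways, species 1 can invade but species 2 cannot.

species 1 excludes species 2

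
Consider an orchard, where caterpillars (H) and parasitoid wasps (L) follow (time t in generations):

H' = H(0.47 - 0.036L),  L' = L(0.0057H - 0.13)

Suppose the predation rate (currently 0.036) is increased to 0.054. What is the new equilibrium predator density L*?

At the interior fixed point, setting dH/dt = 0 with H > 0 fixes L* = (prey growth rate)/(HL coefficient) — independent of the other coefficients.
With the change, L* = 0.47/0.054 = 8.7; it falls from 13.1.

L* ≈ 8.7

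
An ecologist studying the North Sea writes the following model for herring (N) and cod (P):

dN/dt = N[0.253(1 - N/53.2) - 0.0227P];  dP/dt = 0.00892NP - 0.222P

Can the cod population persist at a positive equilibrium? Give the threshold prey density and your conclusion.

Threshold N = 24.9; K > 24.9, so yes, the predator persists.

The predator equation gives dP/dt > 0 only when N > 0.222/0.00892 = 24.9.
Without the predator, N → K = 53.2. Since 53.2 > 24.9, the predator can invade and persist.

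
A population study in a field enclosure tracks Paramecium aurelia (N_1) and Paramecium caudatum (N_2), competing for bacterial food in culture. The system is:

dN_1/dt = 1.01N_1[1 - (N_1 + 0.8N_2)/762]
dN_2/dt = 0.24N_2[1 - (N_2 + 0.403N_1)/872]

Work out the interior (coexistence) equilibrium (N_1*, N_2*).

N_1* ≈ 95, N_2* ≈ 834

Setting both brackets to zero gives the nullclines N_1 + 0.8N_2 = 762 and 0.403N_1 + N_2 = 872.
Substituting N_2 = 872 - 0.403N_1 into the first: N_1(1 - 0.8·0.403) = 762 - 0.8·872.
So N_1* = 64.4/0.678 = 95, and then N_2* = 872 - 0.403·95 = 834.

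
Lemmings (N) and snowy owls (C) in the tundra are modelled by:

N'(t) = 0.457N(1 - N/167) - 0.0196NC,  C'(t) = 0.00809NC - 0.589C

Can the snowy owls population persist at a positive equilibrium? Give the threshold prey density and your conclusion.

Threshold N = 72.8; K > 72.8, so yes, the predator persists.

The predator equation gives dC/dt > 0 only when N > 0.589/0.00809 = 72.8.
Without the predator, N → K = 167. Since 167 > 72.8, the predator can invade and persist.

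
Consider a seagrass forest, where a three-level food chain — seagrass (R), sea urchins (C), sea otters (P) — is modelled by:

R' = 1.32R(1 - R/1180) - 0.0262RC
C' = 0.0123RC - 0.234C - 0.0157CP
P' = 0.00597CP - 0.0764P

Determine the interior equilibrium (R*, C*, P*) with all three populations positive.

From dP/dt = 0: 0.00597C* = 0.0764, so C* = 12.8.
From dR/dt = 0: 1.32(1 - R*/1180) = 0.0262·12.8, giving R* = 1180·(1 - 0.254) = 880.
From dC/dt = 0: 0.0123·880 - 0.234 = 0.0157P*, so P* = 10.6/0.0157 = 675.

R* ≈ 880, C* ≈ 12.8, P* ≈ 675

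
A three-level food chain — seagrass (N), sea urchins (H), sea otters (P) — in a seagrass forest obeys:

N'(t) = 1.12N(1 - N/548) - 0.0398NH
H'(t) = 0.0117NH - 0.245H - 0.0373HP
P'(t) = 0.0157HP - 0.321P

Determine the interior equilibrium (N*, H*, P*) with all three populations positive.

From dP/dt = 0: 0.0157H* = 0.321, so H* = 20.4.
From dN/dt = 0: 1.12(1 - N*/548) = 0.0398·20.4, giving N* = 548·(1 - 0.727) = 150.
From dH/dt = 0: 0.0117·150 - 0.245 = 0.0373P*, so P* = 1.51/0.0373 = 40.4.

N* ≈ 150, H* ≈ 20.4, P* ≈ 40.4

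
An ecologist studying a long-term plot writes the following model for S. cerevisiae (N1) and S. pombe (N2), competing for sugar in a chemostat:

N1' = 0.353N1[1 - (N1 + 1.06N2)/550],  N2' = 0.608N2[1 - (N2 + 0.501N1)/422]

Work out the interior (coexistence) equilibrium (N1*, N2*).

Setting both brackets to zero gives the nullclines N1 + 1.06N2 = 550 and 0.501N1 + N2 = 422.
Substituting N2 = 422 - 0.501N1 into the first: N1(1 - 1.06·0.501) = 550 - 1.06·422.
So N1* = 103/0.469 = 219, and then N2* = 422 - 0.501·219 = 312.

N1* ≈ 219, N2* ≈ 312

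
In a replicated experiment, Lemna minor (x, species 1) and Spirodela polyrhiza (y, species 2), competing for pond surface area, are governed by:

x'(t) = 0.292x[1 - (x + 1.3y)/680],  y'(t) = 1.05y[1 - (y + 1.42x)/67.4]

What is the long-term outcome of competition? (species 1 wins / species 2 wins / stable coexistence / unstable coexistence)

Compare the nullcline intercepts: K1/α12 = 680/1.3 = 523 > K2 = 67.4; K2/α21 = 67.4/1.42 = 47.5 < K1 = 680.
Since the inequalities point opposite ways, species 1 can invade but species 2 cannot.

species 1 excludes species 2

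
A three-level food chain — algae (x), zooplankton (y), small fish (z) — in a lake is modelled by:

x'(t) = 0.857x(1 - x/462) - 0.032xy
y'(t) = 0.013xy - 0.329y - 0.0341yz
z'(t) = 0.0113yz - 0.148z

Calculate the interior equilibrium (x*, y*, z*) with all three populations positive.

From dz/dt = 0: 0.0113y* = 0.148, so y* = 13.1.
From dx/dt = 0: 0.857(1 - x*/462) = 0.032·13.1, giving x* = 462·(1 - 0.489) = 236.
From dy/dt = 0: 0.013·236 - 0.329 = 0.0341z*, so z* = 2.74/0.0341 = 80.3.

x* ≈ 236, y* ≈ 13.1, z* ≈ 80.3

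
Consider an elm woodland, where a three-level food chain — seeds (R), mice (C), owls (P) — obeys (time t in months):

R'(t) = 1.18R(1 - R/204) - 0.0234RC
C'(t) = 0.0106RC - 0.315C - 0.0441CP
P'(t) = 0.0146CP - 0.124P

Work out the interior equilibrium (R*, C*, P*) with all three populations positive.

R* ≈ 170, C* ≈ 8.49, P* ≈ 33.6

From dP/dt = 0: 0.0146C* = 0.124, so C* = 8.49.
From dR/dt = 0: 1.18(1 - R*/204) = 0.0234·8.49, giving R* = 204·(1 - 0.168) = 170.
From dC/dt = 0: 0.0106·170 - 0.315 = 0.0441P*, so P* = 1.48/0.0441 = 33.6.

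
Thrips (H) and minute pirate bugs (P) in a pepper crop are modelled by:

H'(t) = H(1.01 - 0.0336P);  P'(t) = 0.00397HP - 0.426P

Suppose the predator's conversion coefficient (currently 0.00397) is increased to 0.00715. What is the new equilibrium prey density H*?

At the interior fixed point, setting dP/dt = 0 with P > 0 fixes H* = (predator death rate)/(HP coefficient) — independent of the other coefficients.
With the change, H* = 0.426/0.00715 = 59.6; it falls from 107.

H* ≈ 59.6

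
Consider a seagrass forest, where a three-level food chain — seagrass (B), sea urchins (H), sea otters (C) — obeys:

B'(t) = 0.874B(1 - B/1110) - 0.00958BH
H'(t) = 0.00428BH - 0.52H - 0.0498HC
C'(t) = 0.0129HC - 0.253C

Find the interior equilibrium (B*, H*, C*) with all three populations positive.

From dC/dt = 0: 0.0129H* = 0.253, so H* = 19.6.
From dB/dt = 0: 0.874(1 - B*/1110) = 0.00958·19.6, giving B* = 1110·(1 - 0.215) = 871.
From dH/dt = 0: 0.00428·871 - 0.52 = 0.0498C*, so C* = 3.21/0.0498 = 64.4.

B* ≈ 871, H* ≈ 19.6, C* ≈ 64.4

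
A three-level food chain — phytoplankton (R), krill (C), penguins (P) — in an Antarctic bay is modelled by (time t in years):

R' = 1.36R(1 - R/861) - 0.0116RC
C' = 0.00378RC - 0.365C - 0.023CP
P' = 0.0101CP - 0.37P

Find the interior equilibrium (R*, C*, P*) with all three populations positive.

R* ≈ 592, C* ≈ 36.6, P* ≈ 81.4

From dP/dt = 0: 0.0101C* = 0.37, so C* = 36.6.
From dR/dt = 0: 1.36(1 - R*/861) = 0.0116·36.6, giving R* = 861·(1 - 0.312) = 592.
From dC/dt = 0: 0.00378·592 - 0.365 = 0.023P*, so P* = 1.87/0.023 = 81.4.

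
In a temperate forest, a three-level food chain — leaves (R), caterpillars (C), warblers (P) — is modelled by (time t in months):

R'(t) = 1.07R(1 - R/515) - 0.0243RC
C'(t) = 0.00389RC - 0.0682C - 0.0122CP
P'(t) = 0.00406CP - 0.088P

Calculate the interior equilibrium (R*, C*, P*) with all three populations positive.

From dP/dt = 0: 0.00406C* = 0.088, so C* = 21.7.
From dR/dt = 0: 1.07(1 - R*/515) = 0.0243·21.7, giving R* = 515·(1 - 0.492) = 261.
From dC/dt = 0: 0.00389·261 - 0.0682 = 0.0122P*, so P* = 0.949/0.0122 = 77.8.

R* ≈ 261, C* ≈ 21.7, P* ≈ 77.8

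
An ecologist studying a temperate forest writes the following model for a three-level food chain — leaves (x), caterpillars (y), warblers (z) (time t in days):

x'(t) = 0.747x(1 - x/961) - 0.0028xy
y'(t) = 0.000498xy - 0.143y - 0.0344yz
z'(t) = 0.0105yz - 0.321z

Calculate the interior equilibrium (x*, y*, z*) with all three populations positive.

From dz/dt = 0: 0.0105y* = 0.321, so y* = 30.6.
From dx/dt = 0: 0.747(1 - x*/961) = 0.0028·30.6, giving x* = 961·(1 - 0.115) = 851.
From dy/dt = 0: 0.000498·851 - 0.143 = 0.0344z*, so z* = 0.281/0.0344 = 8.16.

x* ≈ 851, y* ≈ 30.6, z* ≈ 8.16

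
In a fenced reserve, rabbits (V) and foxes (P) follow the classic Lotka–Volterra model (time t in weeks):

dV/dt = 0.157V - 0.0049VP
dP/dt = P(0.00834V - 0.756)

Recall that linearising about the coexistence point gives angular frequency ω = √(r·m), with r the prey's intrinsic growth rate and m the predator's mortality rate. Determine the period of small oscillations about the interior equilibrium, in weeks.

Here r = 0.157 and m = 0.756, so r·m = 0.119.
ω = √0.119 = 0.345 per week, hence T = 2π/ω ≈ 18.2 weeks.

T ≈ 18.2 weeks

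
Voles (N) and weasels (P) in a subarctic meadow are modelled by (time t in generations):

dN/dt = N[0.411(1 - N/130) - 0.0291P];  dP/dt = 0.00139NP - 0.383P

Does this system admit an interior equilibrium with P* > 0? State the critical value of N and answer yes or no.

The predator equation gives dP/dt > 0 only when N > 0.383/0.00139 = 276.
Without the predator, N → K = 130. Since 130 < 276, the predator cannot invade.

Threshold N = 276; K < 276, so no, the predator goes extinct.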